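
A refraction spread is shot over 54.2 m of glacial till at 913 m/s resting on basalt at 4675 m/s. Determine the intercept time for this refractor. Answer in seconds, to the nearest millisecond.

0.116 s

θ_c = arcsin(V₁/V₂) = arcsin(913/4675) = 11.26°; cos θ_c = 0.9807.
tᵢ = 2h·cos θ_c / V₁ = 2·54.2·0.9807 / 913 = 0.11644 s.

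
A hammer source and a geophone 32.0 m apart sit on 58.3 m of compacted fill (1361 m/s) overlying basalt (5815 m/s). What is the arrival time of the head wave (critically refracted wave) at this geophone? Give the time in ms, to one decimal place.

t = x/V₂ + 2h·√(V₂²−V₁²)/(V₁V₂).
√(V₂²−V₁²) = √(5815²−1361²) = 5653.5 m/s; delay term = 2·58.3·5653.5/(1361·5815) = 0.08329 s.
t = 32.0/5815 + 0.08329 = 0.08880 s.

88.8 ms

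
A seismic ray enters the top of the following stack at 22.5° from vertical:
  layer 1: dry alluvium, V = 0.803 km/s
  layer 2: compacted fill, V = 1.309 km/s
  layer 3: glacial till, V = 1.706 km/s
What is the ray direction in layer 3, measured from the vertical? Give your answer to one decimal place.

54.4°

Snell's law across each interface conserves sin θ / V, so sin θ_3 = V_3·sin θ₁/V₁.
sin θ_3 = 1.706 × sin 22.5° / 0.803 = 0.8130.
θ_3 = arcsin 0.8130 = 54.39°.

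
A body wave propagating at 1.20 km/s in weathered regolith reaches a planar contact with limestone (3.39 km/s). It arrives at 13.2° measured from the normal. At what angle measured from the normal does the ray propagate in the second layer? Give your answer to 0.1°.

40.2°

sin θ₁/V₁ = sin θ₂/V₂ ⇒ sin θ₂ = 3.39·sin 13.2°/1.20 = 3.39·0.2284/1.20 = 0.6451.
θ₂ = sin⁻¹(0.6451) = 40.17° (from vertical).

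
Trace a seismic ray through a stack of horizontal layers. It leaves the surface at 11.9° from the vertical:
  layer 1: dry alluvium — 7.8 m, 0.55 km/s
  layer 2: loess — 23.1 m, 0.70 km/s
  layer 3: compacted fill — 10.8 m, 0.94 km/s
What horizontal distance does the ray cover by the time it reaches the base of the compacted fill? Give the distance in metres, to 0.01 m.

11.99 m

Apply Snell's law at each interface; in layer i the horizontal offset is hᵢ·tan θᵢ.
Layer 1: θ = 11.90°; offset = 7.8·tan 11.90° = 1.6437 m.
Layer 2: sin θ = 0.70·sin 11.9°/0.55 = 0.2624, θ = 15.21°; offset = 23.1·tan 15.21° = 6.2826 m.
Layer 3: sin θ = 0.94·sin 11.9°/0.55 = 0.3524, θ = 20.64°; offset = 10.8·tan 20.64° = 4.0671 m.
Summing the layer offsets gives 11.9934 m.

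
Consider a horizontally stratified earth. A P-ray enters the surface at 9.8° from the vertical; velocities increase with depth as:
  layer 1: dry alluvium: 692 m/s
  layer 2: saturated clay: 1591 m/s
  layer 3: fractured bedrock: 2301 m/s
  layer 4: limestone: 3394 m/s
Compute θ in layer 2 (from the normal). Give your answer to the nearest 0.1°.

23.0°

Snell's law across each interface conserves sin θ / V, so sin θ_2 = V_2·sin θ₁/V₁.
sin θ_2 = 1591 × sin 9.8° / 692 = 0.3913.
θ_2 = 23.04° from the vertical.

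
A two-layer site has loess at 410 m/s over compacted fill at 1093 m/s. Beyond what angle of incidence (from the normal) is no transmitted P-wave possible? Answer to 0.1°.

22.0°

At critical incidence the refracted ray runs along the interface (θ₂ = 90°), so sin θ_c = V₁/V₂.
θ_c = arcsin(410/1093) = arcsin 0.3751 = 22.03°.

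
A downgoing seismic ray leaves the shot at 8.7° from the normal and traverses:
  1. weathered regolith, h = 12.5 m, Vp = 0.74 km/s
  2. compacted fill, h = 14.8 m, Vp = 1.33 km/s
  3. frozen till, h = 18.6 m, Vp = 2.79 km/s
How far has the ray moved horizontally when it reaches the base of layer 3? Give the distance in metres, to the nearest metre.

19 m

p = sin θ₁/V₁ = sin 8.7°/0.74 = 2.0441e-01 s/km is conserved through the stack.
Layer 1: θ = 8.70°; offset = 12.5·tan 8.70° = 1.913 m.
Layer 2: sin θ = p·1.33 = 0.2719 → θ = 15.78°; offset = 14.8·tan 15.78° = 4.181 m.
Layer 3: sin θ = p·2.79 = 0.5703 → θ = 34.77°; offset = 18.6·tan 34.77° = 12.913 m.
Summing the layer offsets gives 19.007 m.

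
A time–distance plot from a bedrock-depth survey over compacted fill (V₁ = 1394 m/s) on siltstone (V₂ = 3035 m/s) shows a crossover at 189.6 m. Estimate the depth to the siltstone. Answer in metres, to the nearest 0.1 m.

x_cross = 2h·√((V₂+V₁)/(V₂−V₁)) → h = x_cross / (2·√((V₂+V₁)/(V₂−V₁))).
√((V₂+V₁)/(V₂−V₁)) = √((3035+1394)/(3035−1394)) = 1.6429.
h = 189.6 / (2·1.6429) = 57.70 m.

57.7 m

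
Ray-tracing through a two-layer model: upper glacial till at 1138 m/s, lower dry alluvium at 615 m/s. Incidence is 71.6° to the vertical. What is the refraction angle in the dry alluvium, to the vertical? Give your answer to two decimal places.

Snell's law: sin θ₂ = (V₂/V₁)·sin θ₁ = (615/1138)·sin 71.6° = 0.5128.
θ₂ = sin⁻¹(0.5128) = 30.85° (from vertical).

30.85°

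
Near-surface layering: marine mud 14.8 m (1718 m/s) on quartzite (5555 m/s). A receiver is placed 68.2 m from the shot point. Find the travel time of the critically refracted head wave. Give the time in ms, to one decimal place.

θ_c = arcsin(V₁/V₂) = arcsin(1718/5555) = 18.02°, cos θ_c = 0.9510.
Intercept time tᵢ = 2h cos θ_c / V₁ = 2·14.8·0.9510/1718 = 0.01638 s.
t = x/V₂ + tᵢ = 68.2/5555 + 0.01638 = 0.02866 s.

28.7 ms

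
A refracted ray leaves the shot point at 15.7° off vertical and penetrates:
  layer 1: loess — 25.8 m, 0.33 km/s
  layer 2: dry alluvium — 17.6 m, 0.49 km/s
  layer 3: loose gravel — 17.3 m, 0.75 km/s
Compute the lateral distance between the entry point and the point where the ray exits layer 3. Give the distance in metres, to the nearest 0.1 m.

Ray parameter p = sin 15.7° / 0.33 km/s = 8.2000e-01 s/km.
Layer 1: θ = 15.70°; offset = 25.8·tan 15.70° = 7.252 m.
Layer 2: sin θ = p·0.49 = 0.4018 → θ = 23.69°; offset = 17.6·tan 23.69° = 7.722 m.
Layer 3: sin θ = p·0.75 = 0.6150 → θ = 37.95°; offset = 17.3·tan 37.95° = 13.493 m.
Σ offsets = 28.467 m.

28.5 m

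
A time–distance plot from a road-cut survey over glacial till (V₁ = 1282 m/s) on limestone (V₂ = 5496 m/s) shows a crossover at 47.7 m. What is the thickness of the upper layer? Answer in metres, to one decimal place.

18.8 m

x_cross = 2h·√((V₂+V₁)/(V₂−V₁)) → h = x_cross / (2·√((V₂+V₁)/(V₂−V₁))).
√((V₂+V₁)/(V₂−V₁)) = √((5496+1282)/(5496−1282)) = 1.2682.
h = 47.7 / (2·1.2682) = 18.81 m.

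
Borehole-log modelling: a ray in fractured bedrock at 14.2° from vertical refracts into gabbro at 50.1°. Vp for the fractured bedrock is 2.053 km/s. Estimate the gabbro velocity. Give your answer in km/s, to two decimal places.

6.42 km/s

sin 14.2° = 0.2453; sin 50.1° = 0.7672.
V₂ = V₁·(sin θ₂/sin θ₁) = 2.053·(0.7672/0.2453) = 6.42 km/s.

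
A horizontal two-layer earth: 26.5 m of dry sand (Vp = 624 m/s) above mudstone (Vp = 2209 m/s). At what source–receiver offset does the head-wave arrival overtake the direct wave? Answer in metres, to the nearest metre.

71 m

x_cross = 2h·√((V₂+V₁)/(V₂−V₁)).
(V₂+V₁)/(V₂−V₁) = (2209+624)/(2209−624) = 1.7874; √ = 1.3369.
x_cross = 2·26.5·1.3369 = 70.86 m.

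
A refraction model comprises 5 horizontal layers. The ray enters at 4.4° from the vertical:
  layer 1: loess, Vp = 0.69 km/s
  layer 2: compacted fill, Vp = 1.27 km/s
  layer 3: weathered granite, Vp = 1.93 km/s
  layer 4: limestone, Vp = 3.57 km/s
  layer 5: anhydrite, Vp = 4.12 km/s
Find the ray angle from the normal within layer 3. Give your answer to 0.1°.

12.4°

Snell's law across each interface conserves sin θ / V, so sin θ_3 = V_3·sin θ₁/V₁.
sin θ_3 = 1.93 × sin 4.4° / 0.69 = 0.2146.
θ_3 = arcsin 0.2146 = 12.39°.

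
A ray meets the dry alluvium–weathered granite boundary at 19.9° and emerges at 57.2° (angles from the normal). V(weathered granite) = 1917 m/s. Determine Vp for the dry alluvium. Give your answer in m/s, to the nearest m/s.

776 m/s

Snell's law: sin 19.9°/V₁ = sin 57.2°/V₂.
V₁ = V₂·sin 19.9°/sin 57.2° = 1917 × 0.4049 = 776.27 m/s.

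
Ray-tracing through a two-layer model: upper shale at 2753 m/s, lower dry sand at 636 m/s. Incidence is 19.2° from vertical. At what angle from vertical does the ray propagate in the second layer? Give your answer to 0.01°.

Snell's law: sin θ₂ = (V₂/V₁)·sin θ₁ = (636/2753)·sin 19.2° = 0.0760.
θ₂ = arcsin 0.0760 = 4.36° from the normal.

4.36°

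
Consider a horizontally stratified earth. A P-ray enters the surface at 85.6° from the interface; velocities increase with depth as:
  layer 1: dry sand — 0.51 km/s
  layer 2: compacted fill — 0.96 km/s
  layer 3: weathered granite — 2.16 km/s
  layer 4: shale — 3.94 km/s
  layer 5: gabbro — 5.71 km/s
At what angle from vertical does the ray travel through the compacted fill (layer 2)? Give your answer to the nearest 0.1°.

From the normal: θ₁ = 90° − 85.6° = 4.4°.
Ray parameter p = sin 4.4° / 0.51 = 1.5043e-01 s/km.
sin θ_2 = p·V_2 = 1.5043e-01 × 0.96 = 0.1444.
θ_2 = arcsin 0.1444 = 8.30°.

8.3°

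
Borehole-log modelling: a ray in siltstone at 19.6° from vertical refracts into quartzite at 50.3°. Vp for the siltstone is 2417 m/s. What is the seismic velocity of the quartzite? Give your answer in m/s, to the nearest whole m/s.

Snell's law: sin 19.6°/V₁ = sin 50.3°/V₂.
V₂ = V₁·sin 50.3°/sin 19.6° = 2417 × 2.2936 = 5543.69 m/s.

5544 m/s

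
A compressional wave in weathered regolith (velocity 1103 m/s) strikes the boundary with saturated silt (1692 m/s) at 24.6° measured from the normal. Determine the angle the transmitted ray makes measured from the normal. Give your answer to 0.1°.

39.7°

Snell's law: sin θ₂ = (V₂/V₁)·sin θ₁ = (1692/1103)·sin 24.6° = 0.6386.
θ₂ = sin⁻¹(0.6386) = 39.69° (from vertical).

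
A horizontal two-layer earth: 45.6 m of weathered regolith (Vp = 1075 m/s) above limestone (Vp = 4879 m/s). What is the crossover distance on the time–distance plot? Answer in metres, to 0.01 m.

x_cross = 2h·√((V₂+V₁)/(V₂−V₁)).
(V₂+V₁)/(V₂−V₁) = (4879+1075)/(4879−1075) = 1.5652; √ = 1.2511.
x_cross = 2·45.6·1.2511 = 114.10 m.

114.10 m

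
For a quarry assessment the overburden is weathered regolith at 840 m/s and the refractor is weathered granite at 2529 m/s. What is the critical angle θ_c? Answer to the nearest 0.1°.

19.4°

At critical incidence the refracted ray runs along the interface (θ₂ = 90°), so sin θ_c = V₁/V₂.
θ_c = arcsin(840/2529) = arcsin 0.3321 = 19.40°.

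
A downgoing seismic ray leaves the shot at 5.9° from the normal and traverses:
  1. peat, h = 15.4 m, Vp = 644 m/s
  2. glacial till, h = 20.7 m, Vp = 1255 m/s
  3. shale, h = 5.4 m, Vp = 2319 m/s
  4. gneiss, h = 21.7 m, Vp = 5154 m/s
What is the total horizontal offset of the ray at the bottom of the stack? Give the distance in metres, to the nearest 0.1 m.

39.4 m

p = sin θ₁/V₁ = sin 5.9°/644 = 1.5962e-04 s/m is conserved through the stack.
Layer 1: θ = 5.90°; offset = 15.4·tan 5.90° = 1.591 m.
Layer 2: sin θ = p·1255 = 0.2003 → θ = 11.56°; offset = 20.7·tan 11.56° = 4.232 m.
Layer 3: sin θ = p·2319 = 0.3701 → θ = 21.72°; offset = 5.4·tan 21.72° = 2.152 m.
Layer 4: sin θ = p·5154 = 0.8227 → θ = 55.35°; offset = 21.7·tan 55.35° = 31.400 m.
Total horizontal offset = 39.375 m.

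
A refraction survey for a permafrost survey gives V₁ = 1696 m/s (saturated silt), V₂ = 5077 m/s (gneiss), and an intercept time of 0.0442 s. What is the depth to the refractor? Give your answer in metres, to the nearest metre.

40 m

h = tᵢ·V₁·V₂ / (2·√(V₂²−V₁²)).
√(V₂²−V₁²) = √(5077² − 1696²) = 4785.3 m/s.
h = 0.0442 s × 1696 × 5077 / (2 × 4785.3) = 39.77 m.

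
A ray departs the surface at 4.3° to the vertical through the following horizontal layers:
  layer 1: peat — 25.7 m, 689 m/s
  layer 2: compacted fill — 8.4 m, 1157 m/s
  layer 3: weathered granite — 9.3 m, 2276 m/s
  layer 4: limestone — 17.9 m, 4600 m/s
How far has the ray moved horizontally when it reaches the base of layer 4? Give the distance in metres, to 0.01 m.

15.73 m

p = sin θ₁/V₁ = sin 4.3°/689 = 1.0882e-04 s/m is conserved through the stack.
Layer 1: θ = 4.30°; offset = 25.7·tan 4.30° = 1.9324 m.
Layer 2: sin θ = p·1157 = 0.1259 → θ = 7.23°; offset = 8.4·tan 7.23° = 1.0661 m.
Layer 3: sin θ = p·2276 = 0.2477 → θ = 14.34°; offset = 9.3·tan 14.34° = 2.3775 m.
Layer 4: sin θ = p·4600 = 0.5006 → θ = 30.04°; offset = 17.9·tan 30.04° = 10.3507 m.
Summing the layer offsets gives 15.7267 m.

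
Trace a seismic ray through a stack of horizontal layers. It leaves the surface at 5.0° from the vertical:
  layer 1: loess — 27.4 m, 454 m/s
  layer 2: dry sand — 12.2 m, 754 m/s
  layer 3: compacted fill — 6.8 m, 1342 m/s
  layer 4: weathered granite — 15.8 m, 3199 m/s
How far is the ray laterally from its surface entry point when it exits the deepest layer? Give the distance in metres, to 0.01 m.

Apply Snell's law at each interface; in layer i the horizontal offset is hᵢ·tan θᵢ.
Layer 1: θ = 5.00°; offset = 27.4·tan 5.00° = 2.3972 m.
Layer 2: sin θ = 754·sin 5.0°/454 = 0.1447, θ = 8.32°; offset = 12.2·tan 8.32° = 1.7847 m.
Layer 3: sin θ = 1342·sin 5.0°/454 = 0.2576, θ = 14.93°; offset = 6.8·tan 14.93° = 1.8131 m.
Layer 4: sin θ = 3199·sin 5.0°/454 = 0.6141, θ = 37.89°; offset = 15.8·tan 37.89° = 12.2947 m.
Total horizontal offset = 18.2897 m.

18.29 m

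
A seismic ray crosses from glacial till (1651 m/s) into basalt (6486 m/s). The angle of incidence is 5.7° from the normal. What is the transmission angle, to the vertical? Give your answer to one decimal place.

sin θ₁/V₁ = sin θ₂/V₂ ⇒ sin θ₂ = 6486·sin 5.7°/1651 = 6486·0.0993/1651 = 0.3902.
θ₂ = sin⁻¹(0.3902) = 22.97° (from vertical).

23.0°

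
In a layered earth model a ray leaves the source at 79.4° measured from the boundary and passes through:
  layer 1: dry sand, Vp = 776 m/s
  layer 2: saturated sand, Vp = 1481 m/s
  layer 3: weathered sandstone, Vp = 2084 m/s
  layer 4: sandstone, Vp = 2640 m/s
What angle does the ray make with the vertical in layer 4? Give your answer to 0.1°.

38.7°

From the normal: θ₁ = 90° − 79.4° = 10.6°.
Snell's law across each interface conserves sin θ / V, so sin θ_4 = V_4·sin θ₁/V₁.
sin θ_4 = 2640 × sin 10.6° / 776 = 0.6258.
θ_4 = arcsin 0.6258 = 38.74°.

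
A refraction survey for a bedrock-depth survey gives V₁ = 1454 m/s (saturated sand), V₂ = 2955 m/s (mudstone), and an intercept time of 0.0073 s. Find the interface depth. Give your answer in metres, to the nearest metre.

θ_c = arcsin(1454/2955) = 29.48°; cos θ_c = 0.8706.
tᵢ = 2h cos θ_c/V₁ ⇒ h = tᵢ·V₁/(2 cos θ_c) = 0.0073·1454/(2·0.8706) = 6.10 m.

6 m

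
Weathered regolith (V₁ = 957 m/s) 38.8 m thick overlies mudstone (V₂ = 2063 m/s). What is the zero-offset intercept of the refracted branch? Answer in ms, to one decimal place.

71.8 ms

θ_c = arcsin(V₁/V₂) = arcsin(957/2063) = 27.64°; cos θ_c = 0.8859.
tᵢ = 2h·cos θ_c / V₁ = 2·38.8·0.8859 / 957 = 0.07183 s.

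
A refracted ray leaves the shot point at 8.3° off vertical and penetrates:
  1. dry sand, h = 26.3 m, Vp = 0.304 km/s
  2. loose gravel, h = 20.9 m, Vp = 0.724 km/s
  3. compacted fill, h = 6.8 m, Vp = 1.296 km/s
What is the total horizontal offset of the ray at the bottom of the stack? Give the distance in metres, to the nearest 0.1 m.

Apply Snell's law at each interface; in layer i the horizontal offset is hᵢ·tan θᵢ.
Layer 1: θ = 8.30°; offset = 26.3·tan 8.30° = 3.837 m.
Layer 2: sin θ = 0.724·sin 8.3°/0.304 = 0.3438, θ = 20.11°; offset = 20.9·tan 20.11° = 7.652 m.
Layer 3: sin θ = 1.296·sin 8.3°/0.304 = 0.6154, θ = 37.98°; offset = 6.8·tan 37.98° = 5.309 m.
Σ offsets = 16.798 m.

16.8 m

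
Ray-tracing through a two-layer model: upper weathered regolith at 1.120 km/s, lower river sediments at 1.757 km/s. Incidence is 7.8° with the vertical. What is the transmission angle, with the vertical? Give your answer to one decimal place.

12.3°

Snell's law: sin θ₂ = (V₂/V₁)·sin θ₁ = (1.757/1.120)·sin 7.8° = 0.2129.
θ₂ = arcsin 0.2129 = 12.29° from the normal.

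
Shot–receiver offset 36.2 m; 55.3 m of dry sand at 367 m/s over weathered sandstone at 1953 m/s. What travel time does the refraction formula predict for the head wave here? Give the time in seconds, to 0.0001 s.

0.3145 s

θ_c = arcsin(V₁/V₂) = arcsin(367/1953) = 10.83°, cos θ_c = 0.9822.
Intercept time tᵢ = 2h cos θ_c / V₁ = 2·55.3·0.9822/367 = 0.29599 s.
t = x/V₂ + tᵢ = 36.2/1953 + 0.29599 = 0.31453 s.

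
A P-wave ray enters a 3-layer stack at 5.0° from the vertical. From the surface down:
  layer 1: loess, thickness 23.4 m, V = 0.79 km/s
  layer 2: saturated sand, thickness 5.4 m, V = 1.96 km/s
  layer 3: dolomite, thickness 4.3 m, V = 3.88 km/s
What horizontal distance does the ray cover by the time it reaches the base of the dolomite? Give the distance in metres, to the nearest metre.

Apply Snell's law at each interface; in layer i the horizontal offset is hᵢ·tan θᵢ.
Layer 1: θ = 5.00°; offset = 23.4·tan 5.00° = 2.047 m.
Layer 2: sin θ = 1.96·sin 5.0°/0.79 = 0.2162, θ = 12.49°; offset = 5.4·tan 12.49° = 1.196 m.
Layer 3: sin θ = 3.88·sin 5.0°/0.79 = 0.4281, θ = 25.34°; offset = 4.3·tan 25.34° = 2.037 m.
Σ offsets = 5.280 m.

5 m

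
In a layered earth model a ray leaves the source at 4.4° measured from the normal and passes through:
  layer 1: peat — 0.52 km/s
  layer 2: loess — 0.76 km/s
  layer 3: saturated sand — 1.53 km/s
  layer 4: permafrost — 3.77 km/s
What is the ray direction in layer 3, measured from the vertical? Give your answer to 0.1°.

Ray parameter p = sin 4.4° / 0.52 = 1.4754e-01 s/km.
sin θ_3 = p·V_3 = 1.4754e-01 × 1.53 = 0.2257.
θ_3 = 13.05° from the vertical.

13.0°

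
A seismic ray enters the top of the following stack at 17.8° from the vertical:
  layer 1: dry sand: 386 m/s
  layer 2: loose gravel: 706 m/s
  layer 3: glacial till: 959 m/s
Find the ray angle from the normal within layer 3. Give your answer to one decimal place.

Snell's law across each interface conserves sin θ / V, so sin θ_3 = V_3·sin θ₁/V₁.
sin θ_3 = 959 × sin 17.8° / 386 = 0.7595.
θ_3 = arcsin 0.7595 = 49.42°.

49.4°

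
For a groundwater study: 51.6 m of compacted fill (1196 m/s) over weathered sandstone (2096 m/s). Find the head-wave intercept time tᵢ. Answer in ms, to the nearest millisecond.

71 ms

tᵢ = 2h·√(V₂²−V₁²)/(V₁V₂).
√(V₂²−V₁²) = √(2096²−1196²) = 1721.3 m/s.
tᵢ = 2·51.6·1721.3/(1196·2096) = 0.07086 s.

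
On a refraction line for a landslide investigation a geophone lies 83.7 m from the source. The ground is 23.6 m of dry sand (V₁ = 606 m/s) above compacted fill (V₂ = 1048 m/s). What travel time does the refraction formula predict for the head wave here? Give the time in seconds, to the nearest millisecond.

t = x/V₂ + 2h·√(V₂²−V₁²)/(V₁V₂).
√(V₂²−V₁²) = √(1048²−606²) = 855.0 m/s; delay term = 2·23.6·855.0/(606·1048) = 0.06355 s.
t = 83.7/1048 + 0.06355 = 0.14341 s.

0.143 s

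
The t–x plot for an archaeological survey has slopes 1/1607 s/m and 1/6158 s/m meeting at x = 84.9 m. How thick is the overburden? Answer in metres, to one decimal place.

32.5 m

h = (x_cross/2)·√((V₂−V₁)/(V₂+V₁)).
(V₂−V₁)/(V₂+V₁) = (6158−1607)/(6158+1607) = 0.5861; √ = 0.7656.
h = (84.9/2)·0.7656 = 32.50 m.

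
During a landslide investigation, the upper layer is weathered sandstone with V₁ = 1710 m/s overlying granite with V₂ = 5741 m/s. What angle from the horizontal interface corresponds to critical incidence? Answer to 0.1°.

Critical incidence: sin θ_c = V₁/V₂ = 1710/5741 = 0.2979.
θ_c = arcsin 0.2979 = 17.33°.
Measured from the interface: 90° − 17.33° = 72.67°.

72.7°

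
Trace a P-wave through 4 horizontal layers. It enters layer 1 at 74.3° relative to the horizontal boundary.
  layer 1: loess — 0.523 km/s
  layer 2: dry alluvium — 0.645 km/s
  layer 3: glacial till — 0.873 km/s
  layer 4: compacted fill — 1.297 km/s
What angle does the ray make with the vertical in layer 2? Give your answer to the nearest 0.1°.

19.5°

From the normal: θ₁ = 90° − 74.3° = 15.7°.
Ray parameter p = sin 15.7° / 0.523 = 5.1740e-01 s/km.
sin θ_2 = p·V_2 = 5.1740e-01 × 0.645 = 0.3337.
θ_2 = arcsin 0.3337 = 19.49°.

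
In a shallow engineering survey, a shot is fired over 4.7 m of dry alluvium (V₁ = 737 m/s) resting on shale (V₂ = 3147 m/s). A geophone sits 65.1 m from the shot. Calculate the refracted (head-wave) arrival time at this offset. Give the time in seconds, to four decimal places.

t = x/V₂ + 2h·√(V₂²−V₁²)/(V₁V₂).
√(V₂²−V₁²) = √(3147²−737²) = 3059.5 m/s; delay term = 2·4.7·3059.5/(737·3147) = 0.01240 s.
t = 65.1/3147 + 0.01240 = 0.03309 s.

0.0331 s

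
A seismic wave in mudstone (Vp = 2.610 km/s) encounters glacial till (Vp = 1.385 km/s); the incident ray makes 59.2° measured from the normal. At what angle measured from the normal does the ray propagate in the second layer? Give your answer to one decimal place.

27.1°

Snell's law: sin θ₂ = (V₂/V₁)·sin θ₁ = (1.385/2.610)·sin 59.2° = 0.4558.
θ₂ = arcsin 0.4558 = 27.12° from the normal.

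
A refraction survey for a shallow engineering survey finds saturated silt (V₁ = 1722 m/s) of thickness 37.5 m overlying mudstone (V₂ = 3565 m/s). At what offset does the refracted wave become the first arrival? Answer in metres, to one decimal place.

127.0 m

θ_c = arcsin(1722/3565) = 28.88°, so cos θ_c = 0.8756 and tᵢ = 2h cos θ_c/V₁ = 0.0381 s.
At crossover x/V₁ = x/V₂ + tᵢ ⇒ x = tᵢ/(1/V₁ − 1/V₂) = 0.03814/(5.8072e-04 − 2.8050e-04) = 127.03 m.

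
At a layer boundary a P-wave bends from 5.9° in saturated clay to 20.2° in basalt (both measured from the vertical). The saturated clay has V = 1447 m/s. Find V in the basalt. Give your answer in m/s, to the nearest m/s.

4861 m/s

Snell's law: sin 5.9°/V₁ = sin 20.2°/V₂.
V₂ = V₁·sin 20.2°/sin 5.9° = 1447 × 3.3592 = 4860.73 m/s.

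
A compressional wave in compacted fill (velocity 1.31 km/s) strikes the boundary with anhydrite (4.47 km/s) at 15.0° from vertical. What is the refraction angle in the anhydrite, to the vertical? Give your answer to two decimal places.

62.02°

Snell's law: sin θ₂ = (V₂/V₁)·sin θ₁ = (4.47/1.31)·sin 15.0° = 0.8831.
θ₂ = sin⁻¹(0.8831) = 62.02° (from vertical).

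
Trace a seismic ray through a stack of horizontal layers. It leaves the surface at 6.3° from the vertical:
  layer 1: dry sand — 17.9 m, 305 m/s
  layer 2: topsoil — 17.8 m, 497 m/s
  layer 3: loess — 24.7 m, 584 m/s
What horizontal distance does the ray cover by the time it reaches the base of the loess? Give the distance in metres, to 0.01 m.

10.52 m

p = sin θ₁/V₁ = sin 6.3°/305 = 3.5978e-04 s/m is conserved through the stack.
Layer 1: θ = 6.30°; offset = 17.9·tan 6.30° = 1.9762 m.
Layer 2: sin θ = p·497 = 0.1788 → θ = 10.30°; offset = 17.8·tan 10.30° = 3.2350 m.
Layer 3: sin θ = p·584 = 0.2101 → θ = 12.13°; offset = 24.7·tan 12.13° = 5.3083 m.
Total horizontal offset = 10.5195 m.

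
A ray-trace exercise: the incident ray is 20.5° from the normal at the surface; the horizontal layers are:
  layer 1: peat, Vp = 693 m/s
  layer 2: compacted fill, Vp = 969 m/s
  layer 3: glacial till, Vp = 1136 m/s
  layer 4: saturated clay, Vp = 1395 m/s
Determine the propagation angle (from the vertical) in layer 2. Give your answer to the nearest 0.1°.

Snell's law across each interface conserves sin θ / V, so sin θ_2 = V_2·sin θ₁/V₁.
sin θ_2 = 969 × sin 20.5° / 693 = 0.4897.
θ_2 = arcsin 0.4897 = 29.32°.

29.3°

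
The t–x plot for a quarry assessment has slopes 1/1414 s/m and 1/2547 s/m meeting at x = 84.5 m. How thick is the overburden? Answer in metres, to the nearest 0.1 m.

22.6 m

h = (x_cross/2)·√((V₂−V₁)/(V₂+V₁)).
(V₂−V₁)/(V₂+V₁) = (2547−1414)/(2547+1414) = 0.2860; √ = 0.5348.
h = (84.5/2)·0.5348 = 22.60 m.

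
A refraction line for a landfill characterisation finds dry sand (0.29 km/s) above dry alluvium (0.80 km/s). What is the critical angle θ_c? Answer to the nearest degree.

Critical incidence: sin θ_c = V₁/V₂ = 0.29/0.80 = 0.3625.
θ_c = arcsin 0.3625 = 21.25°.

21°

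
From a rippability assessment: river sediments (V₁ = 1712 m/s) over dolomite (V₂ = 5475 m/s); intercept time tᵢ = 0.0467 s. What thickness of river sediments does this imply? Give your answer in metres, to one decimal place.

h = tᵢ·V₁·V₂ / (2·√(V₂²−V₁²)).
√(V₂²−V₁²) = √(5475² − 1712²) = 5200.5 m/s.
h = 0.0467 s × 1712 × 5475 / (2 × 5200.5) = 42.09 m.

42.1 m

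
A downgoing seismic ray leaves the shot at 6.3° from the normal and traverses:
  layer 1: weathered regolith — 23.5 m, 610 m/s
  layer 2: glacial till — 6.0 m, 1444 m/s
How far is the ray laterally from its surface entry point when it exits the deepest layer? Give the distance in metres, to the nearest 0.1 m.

Apply Snell's law at each interface; in layer i the horizontal offset is hᵢ·tan θᵢ.
Layer 1: θ = 6.30°; offset = 23.5·tan 6.30° = 2.594 m.
Layer 2: sin θ = 1444·sin 6.3°/610 = 0.2598, θ = 15.06°; offset = 6.0·tan 15.06° = 1.614 m.
Summing the layer offsets gives 4.208 m.

4.2 m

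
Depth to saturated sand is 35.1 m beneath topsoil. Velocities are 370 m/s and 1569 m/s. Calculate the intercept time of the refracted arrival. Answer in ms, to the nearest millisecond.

tᵢ = 2h·√(V₂²−V₁²)/(V₁V₂).
√(V₂²−V₁²) = √(1569²−370²) = 1524.7 m/s.
tᵢ = 2·35.1·1524.7/(370·1569) = 0.18438 s.

184 ms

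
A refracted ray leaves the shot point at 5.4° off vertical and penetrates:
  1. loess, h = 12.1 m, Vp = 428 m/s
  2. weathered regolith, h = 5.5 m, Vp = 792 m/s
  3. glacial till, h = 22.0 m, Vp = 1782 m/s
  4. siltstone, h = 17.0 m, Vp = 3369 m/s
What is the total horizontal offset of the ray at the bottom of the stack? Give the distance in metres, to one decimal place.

30.2 m

Apply Snell's law at each interface; in layer i the horizontal offset is hᵢ·tan θᵢ.
Layer 1: θ = 5.40°; offset = 12.1·tan 5.40° = 1.144 m.
Layer 2: sin θ = 792·sin 5.4°/428 = 0.1741, θ = 10.03°; offset = 5.5·tan 10.03° = 0.973 m.
Layer 3: sin θ = 1782·sin 5.4°/428 = 0.3918, θ = 23.07°; offset = 22.0·tan 23.07° = 9.369 m.
Layer 4: sin θ = 3369·sin 5.4°/428 = 0.7408, θ = 47.80°; offset = 17.0·tan 47.80° = 18.747 m.
Σ offsets = 30.232 m.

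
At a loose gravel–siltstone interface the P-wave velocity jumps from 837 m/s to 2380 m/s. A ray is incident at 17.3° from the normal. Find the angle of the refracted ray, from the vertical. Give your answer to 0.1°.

sin θ₁/V₁ = sin θ₂/V₂ ⇒ sin θ₂ = 2380·sin 17.3°/837 = 2380·0.2974/837 = 0.8456.
θ₂ = arcsin 0.8456 = 57.73° from the normal.

57.7°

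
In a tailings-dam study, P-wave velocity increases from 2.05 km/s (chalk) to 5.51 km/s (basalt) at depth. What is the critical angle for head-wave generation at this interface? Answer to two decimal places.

At critical incidence the refracted ray runs along the interface (θ₂ = 90°), so sin θ_c = V₁/V₂.
θ_c = arcsin(2.05/5.51) = arcsin 0.3721 = 21.84°.

21.84°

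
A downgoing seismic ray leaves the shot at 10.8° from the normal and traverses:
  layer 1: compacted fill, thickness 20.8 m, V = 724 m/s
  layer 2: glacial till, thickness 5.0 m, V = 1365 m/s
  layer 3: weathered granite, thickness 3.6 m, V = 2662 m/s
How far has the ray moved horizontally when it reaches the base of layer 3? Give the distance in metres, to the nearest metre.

9 m

Ray parameter p = sin 10.8° / 724 m/s = 2.5881e-04 s/m.
Layer 1: θ = 10.80°; offset = 20.8·tan 10.80° = 3.968 m.
Layer 2: sin θ = p·1365 = 0.3533 → θ = 20.69°; offset = 5.0·tan 20.69° = 1.888 m.
Layer 3: sin θ = p·2662 = 0.6890 → θ = 43.55°; offset = 3.6·tan 43.55° = 3.422 m.
Total horizontal offset = 9.278 m.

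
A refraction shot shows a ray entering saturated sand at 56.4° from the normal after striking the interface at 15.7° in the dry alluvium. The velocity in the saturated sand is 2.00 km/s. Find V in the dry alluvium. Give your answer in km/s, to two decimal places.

0.65 km/s

Snell's law: sin 15.7°/V₁ = sin 56.4°/V₂.
V₁ = V₂·sin 15.7°/sin 56.4° = 2.00 × 0.3249 = 0.65 km/s.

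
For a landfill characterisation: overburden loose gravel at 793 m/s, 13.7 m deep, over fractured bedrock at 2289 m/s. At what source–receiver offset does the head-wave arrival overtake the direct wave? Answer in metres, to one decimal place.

39.3 m

x_cross = 2h·√((V₂+V₁)/(V₂−V₁)).
(V₂+V₁)/(V₂−V₁) = (2289+793)/(2289−793) = 2.0602; √ = 1.4353.
x_cross = 2·13.7·1.4353 = 39.33 m.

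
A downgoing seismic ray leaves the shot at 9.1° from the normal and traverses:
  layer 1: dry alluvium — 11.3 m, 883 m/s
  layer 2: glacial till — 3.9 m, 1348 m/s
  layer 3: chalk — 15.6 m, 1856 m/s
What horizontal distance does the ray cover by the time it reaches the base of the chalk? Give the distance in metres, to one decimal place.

p = sin θ₁/V₁ = sin 9.1°/883 = 1.7911e-04 s/m is conserved through the stack.
Layer 1: θ = 9.10°; offset = 11.3·tan 9.10° = 1.810 m.
Layer 2: sin θ = p·1348 = 0.2414 → θ = 13.97°; offset = 3.9·tan 13.97° = 0.970 m.
Layer 3: sin θ = p·1856 = 0.3324 → θ = 19.42°; offset = 15.6·tan 19.42° = 5.499 m.
Total horizontal offset = 8.279 m.

8.3 m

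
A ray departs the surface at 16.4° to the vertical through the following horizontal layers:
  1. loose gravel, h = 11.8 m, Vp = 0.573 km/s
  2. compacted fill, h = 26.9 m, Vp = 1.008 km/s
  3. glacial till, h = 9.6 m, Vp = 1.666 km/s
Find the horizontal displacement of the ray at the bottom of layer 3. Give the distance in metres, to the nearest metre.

Ray parameter p = sin 16.4° / 0.573 km/s = 4.9274e-01 s/km.
Layer 1: θ = 16.40°; offset = 11.8·tan 16.40° = 3.473 m.
Layer 2: sin θ = p·1.008 = 0.4967 → θ = 29.78°; offset = 26.9·tan 29.78° = 15.394 m.
Layer 3: sin θ = p·1.666 = 0.8209 → θ = 55.18°; offset = 9.6·tan 55.18° = 13.800 m.
Σ offsets = 32.667 m.

33 m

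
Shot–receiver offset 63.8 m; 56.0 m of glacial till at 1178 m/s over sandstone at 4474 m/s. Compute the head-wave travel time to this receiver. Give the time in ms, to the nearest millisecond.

106 ms

θ_c = arcsin(V₁/V₂) = arcsin(1178/4474) = 15.27°, cos θ_c = 0.9647.
Intercept time tᵢ = 2h cos θ_c / V₁ = 2·56.0·0.9647/1178 = 0.09172 s.
t = x/V₂ + tᵢ = 63.8/4474 + 0.09172 = 0.10598 s.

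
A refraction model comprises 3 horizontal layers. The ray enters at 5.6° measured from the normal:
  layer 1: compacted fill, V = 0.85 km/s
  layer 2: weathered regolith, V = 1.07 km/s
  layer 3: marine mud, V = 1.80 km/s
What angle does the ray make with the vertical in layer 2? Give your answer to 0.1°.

Snell's law across each interface conserves sin θ / V, so sin θ_2 = V_2·sin θ₁/V₁.
sin θ_2 = 1.07 × sin 5.6° / 0.85 = 0.1228.
θ_2 = 7.06° from the vertical.

7.1°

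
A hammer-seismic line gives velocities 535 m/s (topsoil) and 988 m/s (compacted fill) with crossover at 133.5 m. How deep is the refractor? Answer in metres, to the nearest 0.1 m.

36.4 m

x_cross = 2h·√((V₂+V₁)/(V₂−V₁)) → h = x_cross / (2·√((V₂+V₁)/(V₂−V₁))).
√((V₂+V₁)/(V₂−V₁)) = √((988+535)/(988−535)) = 1.8336.
h = 133.5 / (2·1.8336) = 36.40 m.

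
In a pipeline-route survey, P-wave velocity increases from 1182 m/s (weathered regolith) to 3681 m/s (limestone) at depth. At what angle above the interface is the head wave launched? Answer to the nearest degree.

At critical incidence the refracted ray runs along the interface (θ₂ = 90°), so sin θ_c = V₁/V₂.
θ_c = arcsin(1182/3681) = arcsin 0.3211 = 18.73°.
Measured from the interface: 90° − 18.73° = 71.27°.

71°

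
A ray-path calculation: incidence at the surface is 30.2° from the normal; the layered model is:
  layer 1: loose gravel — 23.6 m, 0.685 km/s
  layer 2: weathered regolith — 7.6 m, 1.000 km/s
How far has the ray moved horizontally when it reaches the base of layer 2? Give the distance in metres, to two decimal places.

Apply Snell's law at each interface; in layer i the horizontal offset is hᵢ·tan θᵢ.
Layer 1: θ = 30.20°; offset = 23.6·tan 30.20° = 13.7355 m.
Layer 2: sin θ = 1.000·sin 30.2°/0.685 = 0.7343, θ = 47.25°; offset = 7.6·tan 47.25° = 8.2220 m.
Total horizontal offset = 21.9575 m.

21.96 m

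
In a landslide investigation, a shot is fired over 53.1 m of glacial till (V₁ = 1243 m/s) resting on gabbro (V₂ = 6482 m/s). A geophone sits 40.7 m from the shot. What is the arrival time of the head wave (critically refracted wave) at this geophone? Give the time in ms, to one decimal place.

90.1 ms

t = x/V₂ + 2h·√(V₂²−V₁²)/(V₁V₂).
√(V₂²−V₁²) = √(6482²−1243²) = 6361.7 m/s; delay term = 2·53.1·6361.7/(1243·6482) = 0.08385 s.
t = 40.7/6482 + 0.08385 = 0.09013 s.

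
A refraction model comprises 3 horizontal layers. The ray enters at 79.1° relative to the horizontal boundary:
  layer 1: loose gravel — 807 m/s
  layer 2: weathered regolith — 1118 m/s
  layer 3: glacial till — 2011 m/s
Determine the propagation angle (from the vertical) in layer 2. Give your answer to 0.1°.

15.2°

From the normal: θ₁ = 90° − 79.1° = 10.9°.
Ray parameter p = sin 10.9° / 807 = 2.3432e-04 s/m.
sin θ_2 = p·V_2 = 2.3432e-04 × 1118 = 0.2620.
θ_2 = 15.19° from the vertical.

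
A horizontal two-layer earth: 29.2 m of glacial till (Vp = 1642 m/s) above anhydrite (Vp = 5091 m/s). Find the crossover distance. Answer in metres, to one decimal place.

81.6 m

x_cross = 2h·√((V₂+V₁)/(V₂−V₁)).
(V₂+V₁)/(V₂−V₁) = (5091+1642)/(5091−1642) = 1.9522; √ = 1.3972.
x_cross = 2·29.2·1.3972 = 81.60 m.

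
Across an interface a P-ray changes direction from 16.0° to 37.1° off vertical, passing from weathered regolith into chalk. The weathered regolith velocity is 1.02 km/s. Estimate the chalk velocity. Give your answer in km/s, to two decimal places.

2.23 km/s

Snell's law: sin 16.0°/V₁ = sin 37.1°/V₂.
V₂ = V₁·sin 37.1°/sin 16.0° = 1.02 × 2.1884 = 2.23 km/s.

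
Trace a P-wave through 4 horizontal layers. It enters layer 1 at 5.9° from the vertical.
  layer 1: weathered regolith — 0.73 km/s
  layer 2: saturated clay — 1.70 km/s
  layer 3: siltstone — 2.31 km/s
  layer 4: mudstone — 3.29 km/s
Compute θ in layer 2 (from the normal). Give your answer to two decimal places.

Snell's law across each interface conserves sin θ / V, so sin θ_2 = V_2·sin θ₁/V₁.
sin θ_2 = 1.70 × sin 5.9° / 0.73 = 0.2394.
θ_2 = arcsin 0.2394 = 13.85°.

13.85°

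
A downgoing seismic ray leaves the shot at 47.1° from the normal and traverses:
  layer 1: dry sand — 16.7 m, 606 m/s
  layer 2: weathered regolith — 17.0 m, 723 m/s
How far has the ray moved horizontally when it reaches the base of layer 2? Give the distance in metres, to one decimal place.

Apply Snell's law at each interface; in layer i the horizontal offset is hᵢ·tan θᵢ.
Layer 1: θ = 47.10°; offset = 16.7·tan 47.10° = 17.971 m.
Layer 2: sin θ = 723·sin 47.1°/606 = 0.8740, θ = 60.92°; offset = 17.0·tan 60.92° = 30.573 m.
Total horizontal offset = 48.544 m.

48.5 m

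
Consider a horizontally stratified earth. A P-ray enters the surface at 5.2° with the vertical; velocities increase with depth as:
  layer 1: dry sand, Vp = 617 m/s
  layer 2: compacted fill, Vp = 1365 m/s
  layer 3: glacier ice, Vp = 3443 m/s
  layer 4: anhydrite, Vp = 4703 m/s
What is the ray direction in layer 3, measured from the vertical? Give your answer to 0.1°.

30.4°

Snell's law across each interface conserves sin θ / V, so sin θ_3 = V_3·sin θ₁/V₁.
sin θ_3 = 3443 × sin 5.2° / 617 = 0.5058.
θ_3 = arcsin 0.5058 = 30.38°.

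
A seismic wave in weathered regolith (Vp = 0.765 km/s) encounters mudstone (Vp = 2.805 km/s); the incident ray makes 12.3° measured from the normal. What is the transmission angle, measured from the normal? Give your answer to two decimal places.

51.36°

sin θ₁/V₁ = sin θ₂/V₂ ⇒ sin θ₂ = 2.805·sin 12.3°/0.765 = 2.805·0.2130/0.765 = 0.7811.
θ₂ = sin⁻¹(0.7811) = 51.36° (from vertical).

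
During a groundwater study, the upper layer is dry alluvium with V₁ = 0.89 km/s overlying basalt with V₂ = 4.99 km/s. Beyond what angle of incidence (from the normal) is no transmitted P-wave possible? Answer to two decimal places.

Critical incidence: sin θ_c = V₁/V₂ = 0.89/4.99 = 0.1784.
θ_c = arcsin 0.1784 = 10.27°.

10.27°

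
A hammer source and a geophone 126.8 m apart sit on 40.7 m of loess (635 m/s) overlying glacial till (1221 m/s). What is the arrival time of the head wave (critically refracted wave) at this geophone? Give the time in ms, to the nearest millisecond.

213 ms

t = x/V₂ + 2h·√(V₂²−V₁²)/(V₁V₂).
√(V₂²−V₁²) = √(1221²−635²) = 1042.9 m/s; delay term = 2·40.7·1042.9/(635·1221) = 0.10949 s.
t = 126.8/1221 + 0.10949 = 0.21334 s.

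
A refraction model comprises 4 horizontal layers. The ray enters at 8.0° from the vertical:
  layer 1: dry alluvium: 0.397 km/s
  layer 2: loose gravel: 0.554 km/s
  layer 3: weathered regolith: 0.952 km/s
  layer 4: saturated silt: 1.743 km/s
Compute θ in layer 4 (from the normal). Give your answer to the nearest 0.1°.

37.7°

Snell's law across each interface conserves sin θ / V, so sin θ_4 = V_4·sin θ₁/V₁.
sin θ_4 = 1.743 × sin 8.0° / 0.397 = 0.6110.
θ_4 = 37.66° from the vertical.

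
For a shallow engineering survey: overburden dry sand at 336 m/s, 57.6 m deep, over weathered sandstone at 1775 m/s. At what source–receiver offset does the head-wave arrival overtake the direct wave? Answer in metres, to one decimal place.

139.5 m

x_cross = 2h·√((V₂+V₁)/(V₂−V₁)).
(V₂+V₁)/(V₂−V₁) = (1775+336)/(1775−336) = 1.4670; √ = 1.2112.
x_cross = 2·57.6·1.2112 = 139.53 m.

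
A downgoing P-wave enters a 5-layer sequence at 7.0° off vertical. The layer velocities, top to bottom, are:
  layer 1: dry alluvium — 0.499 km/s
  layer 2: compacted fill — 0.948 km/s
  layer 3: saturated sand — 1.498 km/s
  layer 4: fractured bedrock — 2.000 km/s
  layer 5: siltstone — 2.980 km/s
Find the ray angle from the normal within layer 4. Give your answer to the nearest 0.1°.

29.2°

Ray parameter p = sin 7.0° / 0.499 = 2.4423e-01 s/km.
sin θ_4 = p·V_4 = 2.4423e-01 × 2.000 = 0.4885.
θ_4 = 29.24° from the vertical.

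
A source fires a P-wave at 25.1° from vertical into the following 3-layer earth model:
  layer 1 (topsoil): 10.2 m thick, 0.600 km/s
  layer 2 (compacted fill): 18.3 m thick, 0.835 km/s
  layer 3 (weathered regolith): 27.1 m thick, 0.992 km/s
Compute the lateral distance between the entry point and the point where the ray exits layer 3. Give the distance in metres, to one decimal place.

44.8 m

Apply Snell's law at each interface; in layer i the horizontal offset is hᵢ·tan θᵢ.
Layer 1: θ = 25.10°; offset = 10.2·tan 25.10° = 4.778 m.
Layer 2: sin θ = 0.835·sin 25.1°/0.600 = 0.5903, θ = 36.18°; offset = 18.3·tan 36.18° = 13.384 m.
Layer 3: sin θ = 0.992·sin 25.1°/0.600 = 0.7013, θ = 44.53°; offset = 27.1·tan 44.53° = 26.664 m.
Summing the layer offsets gives 44.826 m.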